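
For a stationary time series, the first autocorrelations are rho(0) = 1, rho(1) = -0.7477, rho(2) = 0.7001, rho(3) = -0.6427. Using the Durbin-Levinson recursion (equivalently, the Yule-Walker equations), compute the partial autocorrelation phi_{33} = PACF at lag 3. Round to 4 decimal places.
\phi_{33} = -0.1200

The PACF at lag k is phi_{kk}, the last component of the solution
to the Yule-Walker system G_k phi = r_k where
  (G_k)_{ij} = rho(|i - j|), (r_k)_i = rho(i), i,j = 1..k.
Equivalently, Durbin-Levinson gives phi_{kk} iteratively:
  phi_{11} = rho(1)
  phi_{kk} = [rho(k) - sum_{j=1..k-1} phi_{k-1,j} rho(k-j)]
            / [1 - sum_{j=1..k-1} phi_{k-1,j} rho(j)],
  phi_{k,j} = phi_{k-1,j} - phi_{kk} phi_{k-1,k-j},  j = 1..k-1.
Step k = 1:
  phi_11 = rho(1) = -0.7477.
Step k = 2:
  phi_22 = [rho(2) - phi_11 rho(1)] / [1 - phi_11 rho(1)] = [0.7001 - (-0.7477)(-0.7477)] / [1 - (-0.7477)(-0.7477)]
         = 0.14104471 / 0.44094471 = 0.319869.
  Update: phi_21 = phi_11 - phi_22 phi_11 = -0.7477 - (0.319869)(-0.7477) = -0.508534.
Step k = 3:
  phi_33 = [rho(3) - phi_21 rho(2) - phi_22 rho(1)] / [1 - phi_21 rho(1) - phi_22 rho(2)]
    numerator   = -0.6427 - (-0.508534)(0.7001) - (0.319869)(-0.7477) = -0.04750925
    denominator = 1 - (-0.508534)(-0.7477) - (0.319869)(0.7001) = 0.39582883
  phi_33 = -0.04750925 / 0.39582883 = -0.12.
Therefore phi_{33} = -0.1200.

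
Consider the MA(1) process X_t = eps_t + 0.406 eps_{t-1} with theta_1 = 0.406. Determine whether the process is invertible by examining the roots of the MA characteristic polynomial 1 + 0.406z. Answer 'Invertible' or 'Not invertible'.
\text{Invertible}

The MA(q) characteristic polynomial is P(z) = 1 + 0.406z.
Invertibility requires all roots to lie outside the unit circle, i.e. |z| > 1 for every root.
This is linear in z: 1 + (0.406) z = 0  =>  z = -1/(0.406) = -2.463054,  |z| = 2.463054.
Moduli of all roots: 2.4631.
All moduli strictly greater than 1? Yes.
Verdict: Invertible.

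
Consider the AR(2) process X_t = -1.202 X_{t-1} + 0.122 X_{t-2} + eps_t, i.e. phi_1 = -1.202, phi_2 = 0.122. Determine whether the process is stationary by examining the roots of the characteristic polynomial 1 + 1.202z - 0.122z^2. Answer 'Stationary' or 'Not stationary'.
\text{Not stationary}

The AR(p) characteristic polynomial is P(z) = 1 + 1.202z - 0.122z^2.
Stationarity requires all roots to lie outside the unit circle, i.e. |z| > 1 for every root.
Set 1 + (1.202) z + (-0.122) z^2 = 0, i.e. a z^2 + b z + c = 0 with a = -0.122, b = 1.202, c = 1.
Discriminant D = b^2 - 4ac = (1.202)^2 - 4*(-0.122)*1 = 1.444804 - (-0.488) = 1.932804.
D >= 0, so the roots are real: z = (-b +/- sqrt(D)) / (2a) = (-1.202 +/- 1.390253) / (-0.244).
  z_1 = (-1.202 + 1.390253) / (-0.244) = -0.7715,   |z_1| = 0.7715.
  z_2 = (-1.202 - 1.390253) / (-0.244) = 10.624,   |z_2| = 10.624.
Moduli of all roots: 0.7715, 10.6240.
All moduli strictly greater than 1? No.
Verdict: Not stationary.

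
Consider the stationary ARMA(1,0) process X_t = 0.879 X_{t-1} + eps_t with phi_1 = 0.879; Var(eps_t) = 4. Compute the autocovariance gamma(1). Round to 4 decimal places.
\gamma(1) = 15.4645

Multiply the model equation by X_{t-k} and take expectations. With theta_0 = psi_0 = 1 and psi_j the MA(infinity) weights, this gives
  gamma(k) - sum_i phi_i gamma(k-i) = c_k,
  c_k = sigma^2 * sum_{j=k..q} theta_j psi_{j-k}   (c_k = 0 for k > q),
using gamma(-m) = gamma(m).
Pure AR (q = 0): c_0 = sigma^2 = 4, c_k = 0 for k >= 1.
Equations for k = 0 and k = 1 (AR order 1):
  gamma(0) = phi_1 gamma(1) + c_0
  gamma(1) = phi_1 gamma(0) + c_1
Substituting the second into the first: gamma(0) (1 - phi_1^2) = c_0 + phi_1 c_1, so
  gamma(0) = c_0 / (1 - phi_1^2) = 4 / (1 - (0.879)^2) = 4 / 0.227359 = 17.593322.
  gamma(1) = phi_1 gamma(0) = (0.879)(17.593322) = 15.46453.
Therefore gamma(1) = 15.4645 (to 4 decimal places).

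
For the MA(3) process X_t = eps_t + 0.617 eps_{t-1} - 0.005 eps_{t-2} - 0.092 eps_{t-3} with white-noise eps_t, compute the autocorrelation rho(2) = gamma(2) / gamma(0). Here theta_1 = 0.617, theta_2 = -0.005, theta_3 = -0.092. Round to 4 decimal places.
\rho(2) = -0.0445

For an MA(q) process with theta_0 = 1, the autocovariance is
  gamma(k) = sigma^2 * sum_{i=0..q-k} theta_i * theta_{i+k},
and rho(k) = gamma(k) / gamma(0). Sigma^2 cancels.
  numerator   = (1)*(-0.005) + (0.617)*(-0.092) = -0.061764.
  denominator = (1)^2 + (0.617)^2 + (-0.005)^2 + (-0.092)^2 = 1.389178.
  rho(2) = -0.061764 / 1.389178 = -0.0445.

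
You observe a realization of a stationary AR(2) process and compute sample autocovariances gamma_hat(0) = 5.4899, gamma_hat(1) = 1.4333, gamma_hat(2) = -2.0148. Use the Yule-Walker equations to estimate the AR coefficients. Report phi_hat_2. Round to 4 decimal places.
\hat\phi_{2} = -0.4670

The Yule-Walker equations for an AR(p) process read, in matrix form,
  Gamma_p phi = r_p,   with   (Gamma_p)_{ij} = gamma(|i - j|),
                       (r_p)_i = gamma(i),   i,j = 1..p.
Substitute the sample gammas (Toeplitz matrix and right-hand side of size 2):
  Gamma_p = [[5.4899, 1.4333], [1.4333, 5.4899]]
  r_p     = [1.4333, -2.0148]
Written out:
  5.4899 phi_1 + 1.4333 phi_2 = 1.4333
  1.4333 phi_1 + 5.4899 phi_2 = -2.0148
Solve by Cramer's rule:
  det = gamma(0)^2 - gamma(1)^2 = (5.4899)^2 - (1.4333)^2 = 30.13900201 - 2.05434889 = 28.08465312
  phi_hat_1 = [gamma(1) gamma(0) - gamma(1) gamma(2)] / det = [(1.4333)(5.4899) - (1.4333)(-2.0148)] / 28.08465312 = 10.75648651 / 28.08465312 = 0.383
  phi_hat_2 = [gamma(0) gamma(2) - gamma(1)^2] / det = [(5.4899)(-2.0148) - (1.4333)^2] / 28.08465312 = -13.11539941 / 28.08465312 = -0.467
So phi_hat = [0.3830, -0.4670].
Therefore phi_hat_2 = -0.4670.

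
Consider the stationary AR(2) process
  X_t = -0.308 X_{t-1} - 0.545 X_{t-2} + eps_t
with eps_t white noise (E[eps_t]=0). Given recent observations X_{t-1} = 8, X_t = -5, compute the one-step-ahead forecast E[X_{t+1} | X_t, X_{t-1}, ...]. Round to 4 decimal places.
E[X_{t+1} \mid \mathcal F_t] = -2.8200

For an AR(p) model X_t = c + sum_i phi_i X_{t-i} + eps_t, the
one-step-ahead conditional mean is
  E[X_{t+1} | X_t, ...] = c + sum_i phi_i X_{t+1-i}.
Substitute known values:
  E[X_{t+1} | ...] = (-0.308) * (-5) + (-0.545) * (8)
                   = -2.8200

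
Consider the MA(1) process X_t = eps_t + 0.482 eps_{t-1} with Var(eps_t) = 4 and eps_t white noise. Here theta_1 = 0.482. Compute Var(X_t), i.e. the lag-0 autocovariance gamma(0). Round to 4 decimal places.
\gamma(0) = 4.9293

For an MA(q) process X_t = eps_t + sum_i theta_i eps_{t-i} with
Var(eps_t) = sigma^2, the variance is
  gamma(0) = sigma^2 * (1 + sum_i theta_i^2).
  sum_i theta_i^2 = (0.482)^2 = 0.232324.
  gamma(0) = 4 * (1 + 0.232324) = 4 * 1.232324 = 4.929296, which rounds to 4.9293.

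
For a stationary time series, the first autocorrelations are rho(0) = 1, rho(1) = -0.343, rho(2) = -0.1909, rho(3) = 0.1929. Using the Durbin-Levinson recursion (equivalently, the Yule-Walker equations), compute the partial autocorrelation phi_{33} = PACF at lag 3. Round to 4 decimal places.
\phi_{33} = -0.0199

The PACF at lag k is phi_{kk}, the last component of the solution
to the Yule-Walker system G_k phi = r_k where
  (G_k)_{ij} = rho(|i - j|), (r_k)_i = rho(i), i,j = 1..k.
Equivalently, Durbin-Levinson gives phi_{kk} iteratively:
  phi_{11} = rho(1)
  phi_{kk} = [rho(k) - sum_{j=1..k-1} phi_{k-1,j} rho(k-j)]
            / [1 - sum_{j=1..k-1} phi_{k-1,j} rho(j)],
  phi_{k,j} = phi_{k-1,j} - phi_{kk} phi_{k-1,k-j},  j = 1..k-1.
Step k = 1:
  phi_11 = rho(1) = -0.343.
Step k = 2:
  phi_22 = [rho(2) - phi_11 rho(1)] / [1 - phi_11 rho(1)] = [-0.1909 - (-0.343)(-0.343)] / [1 - (-0.343)(-0.343)]
         = -0.308549 / 0.882351 = -0.34969.
  Update: phi_21 = phi_11 - phi_22 phi_11 = -0.343 - (-0.34969)(-0.343) = -0.462944.
Step k = 3:
  phi_33 = [rho(3) - phi_21 rho(2) - phi_22 rho(1)] / [1 - phi_21 rho(1) - phi_22 rho(2)]
    numerator   = 0.1929 - (-0.462944)(-0.1909) - (-0.34969)(-0.343) = -0.01541947
    denominator = 1 - (-0.462944)(-0.343) - (-0.34969)(-0.1909) = 0.77445461
  phi_33 = -0.01541947 / 0.77445461 = -0.0199.
Therefore phi_{33} = -0.0199.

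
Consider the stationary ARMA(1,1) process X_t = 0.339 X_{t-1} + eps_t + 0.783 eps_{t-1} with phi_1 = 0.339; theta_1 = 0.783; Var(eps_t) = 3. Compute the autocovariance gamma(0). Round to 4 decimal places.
\gamma(0) = 7.2670

Multiply the model equation by X_{t-k} and take expectations. With theta_0 = psi_0 = 1 and psi_j the MA(infinity) weights, this gives
  gamma(k) - sum_i phi_i gamma(k-i) = c_k,
  c_k = sigma^2 * sum_{j=k..q} theta_j psi_{j-k}   (c_k = 0 for k > q),
using gamma(-m) = gamma(m).
psi-weights needed (psi_j = theta_j + sum_i phi_i psi_{j-i}):
  psi_1 = theta_1 + phi_1 = 0.783 + (0.339) = 1.122
Right-hand sides:
  c_0 = sigma^2 (1 + theta_1 psi_1) = 3 * (1 + (0.783)(1.122)) = 3 * 1.878526 = 5.635578
  c_1 = sigma^2 theta_1 = 3 * (0.783) = 2.349
  c_2 = 0
Equations for k = 0 and k = 1 (AR order 1):
  gamma(0) = phi_1 gamma(1) + c_0
  gamma(1) = phi_1 gamma(0) + c_1
Substituting the second into the first: gamma(0) (1 - phi_1^2) = c_0 + phi_1 c_1, so
  gamma(0) = (c_0 + phi_1 c_1) / (1 - phi_1^2) = (5.635578 + (0.339)(2.349)) / (1 - (0.339)^2) = 6.431889 / 0.885079 = 7.267022.
Therefore gamma(0) = 7.2670 (to 4 decimal places).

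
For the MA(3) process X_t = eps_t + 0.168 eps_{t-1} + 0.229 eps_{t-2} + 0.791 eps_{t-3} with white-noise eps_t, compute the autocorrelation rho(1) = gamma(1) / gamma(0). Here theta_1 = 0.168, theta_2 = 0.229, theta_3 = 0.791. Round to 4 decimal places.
\rho(1) = 0.2272

For an MA(q) process with theta_0 = 1, the autocovariance is
  gamma(k) = sigma^2 * sum_{i=0..q-k} theta_i * theta_{i+k},
and rho(k) = gamma(k) / gamma(0). Sigma^2 cancels.
  numerator   = (1)*(0.168) + (0.168)*(0.229) + (0.229)*(0.791) = 0.387611.
  denominator = (1)^2 + (0.168)^2 + (0.229)^2 + (0.791)^2 = 1.706346.
  rho(1) = 0.387611 / 1.706346 = 0.2272.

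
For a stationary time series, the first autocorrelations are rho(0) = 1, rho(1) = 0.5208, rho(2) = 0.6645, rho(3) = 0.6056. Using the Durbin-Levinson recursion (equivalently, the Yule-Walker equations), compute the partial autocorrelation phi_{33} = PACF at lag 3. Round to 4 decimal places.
\phi_{33} = 0.3199

The PACF at lag k is phi_{kk}, the last component of the solution
to the Yule-Walker system G_k phi = r_k where
  (G_k)_{ij} = rho(|i - j|), (r_k)_i = rho(i), i,j = 1..k.
Equivalently, Durbin-Levinson gives phi_{kk} iteratively:
  phi_{11} = rho(1)
  phi_{kk} = [rho(k) - sum_{j=1..k-1} phi_{k-1,j} rho(k-j)]
            / [1 - sum_{j=1..k-1} phi_{k-1,j} rho(j)],
  phi_{k,j} = phi_{k-1,j} - phi_{kk} phi_{k-1,k-j},  j = 1..k-1.
Step k = 1:
  phi_11 = rho(1) = 0.5208.
Step k = 2:
  phi_22 = [rho(2) - phi_11 rho(1)] / [1 - phi_11 rho(1)] = [0.6645 - (0.5208)(0.5208)] / [1 - (0.5208)(0.5208)]
         = 0.39326736 / 0.72876736 = 0.539634.
  Update: phi_21 = phi_11 - phi_22 phi_11 = 0.5208 - (0.539634)(0.5208) = 0.239759.
Step k = 3:
  phi_33 = [rho(3) - phi_21 rho(2) - phi_22 rho(1)] / [1 - phi_21 rho(1) - phi_22 rho(2)]
    numerator   = 0.6056 - (0.239759)(0.6645) - (0.539634)(0.5208) = 0.16523908
    denominator = 1 - (0.239759)(0.5208) - (0.539634)(0.6645) = 0.51654708
  phi_33 = 0.16523908 / 0.51654708 = 0.3199.
Therefore phi_{33} = 0.3199.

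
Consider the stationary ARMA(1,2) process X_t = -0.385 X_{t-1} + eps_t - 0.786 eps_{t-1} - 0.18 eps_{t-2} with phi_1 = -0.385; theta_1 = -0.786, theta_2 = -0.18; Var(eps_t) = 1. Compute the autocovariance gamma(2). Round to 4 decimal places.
\gamma(2) = 0.4057

Multiply the model equation by X_{t-k} and take expectations. With theta_0 = psi_0 = 1 and psi_j the MA(infinity) weights, this gives
  gamma(k) - sum_i phi_i gamma(k-i) = c_k,
  c_k = sigma^2 * sum_{j=k..q} theta_j psi_{j-k}   (c_k = 0 for k > q),
using gamma(-m) = gamma(m).
psi-weights needed (psi_j = theta_j + sum_i phi_i psi_{j-i}):
  psi_1 = theta_1 + phi_1 = -0.786 + (-0.385) = -1.171
  psi_2 = theta_2 + phi_1 psi_1 = -0.18 + (-0.385)(-1.171) = 0.270835
Right-hand sides:
  c_0 = sigma^2 (1 + theta_1 psi_1 + theta_2 psi_2) = 1 * (1 + (-0.786)(-1.171) + (-0.18)(0.270835)) = 1 * 1.871656 = 1.871656
  c_1 = sigma^2 (theta_1 + theta_2 psi_1) = 1 * (-0.786 + (-0.18)(-1.171)) = -0.57522
  c_2 = sigma^2 theta_2 = 1 * (-0.18) = -0.18
Equations for k = 0 and k = 1 (AR order 1):
  gamma(0) = phi_1 gamma(1) + c_0
  gamma(1) = phi_1 gamma(0) + c_1
Substituting the second into the first: gamma(0) (1 - phi_1^2) = c_0 + phi_1 c_1, so
  gamma(0) = (c_0 + phi_1 c_1) / (1 - phi_1^2) = (1.871656 + (-0.385)(-0.57522)) / (1 - (-0.385)^2) = 2.093115 / 0.851775 = 2.457357.
  gamma(1) = phi_1 gamma(0) + c_1 = (-0.385)(2.457357) + (-0.57522) = -1.521303.
For k = 2: gamma(2) = phi_1 gamma(1) + c_2
  = (-0.385)(-1.521303) + (-0.18) = 0.405701.
Therefore gamma(2) = 0.4057 (to 4 decimal places).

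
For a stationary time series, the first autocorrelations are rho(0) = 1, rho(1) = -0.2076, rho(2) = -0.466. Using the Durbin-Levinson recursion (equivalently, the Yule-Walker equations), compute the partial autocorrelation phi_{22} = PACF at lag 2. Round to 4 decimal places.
\phi_{22} = -0.5320

The PACF at lag k is phi_{kk}, the last component of the solution
to the Yule-Walker system G_k phi = r_k where
  (G_k)_{ij} = rho(|i - j|), (r_k)_i = rho(i), i,j = 1..k.
Equivalently, Durbin-Levinson gives phi_{kk} iteratively:
  phi_{11} = rho(1)
  phi_{kk} = [rho(k) - sum_{j=1..k-1} phi_{k-1,j} rho(k-j)]
            / [1 - sum_{j=1..k-1} phi_{k-1,j} rho(j)],
  phi_{k,j} = phi_{k-1,j} - phi_{kk} phi_{k-1,k-j},  j = 1..k-1.
Step k = 1:
  phi_11 = rho(1) = -0.2076.
Step k = 2:
  phi_22 = [rho(2) - phi_11 rho(1)] / [1 - phi_11 rho(1)] = [-0.466 - (-0.2076)(-0.2076)] / [1 - (-0.2076)(-0.2076)]
         = -0.50909776 / 0.95690224 = -0.532.
Therefore phi_{22} = -0.5320.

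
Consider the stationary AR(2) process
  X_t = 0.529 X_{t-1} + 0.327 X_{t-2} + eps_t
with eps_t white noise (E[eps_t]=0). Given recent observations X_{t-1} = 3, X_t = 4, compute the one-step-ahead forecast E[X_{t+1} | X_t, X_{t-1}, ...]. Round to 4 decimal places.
E[X_{t+1} \mid \mathcal F_t] = 3.0970

For an AR(p) model X_t = c + sum_i phi_i X_{t-i} + eps_t, the
one-step-ahead conditional mean is
  E[X_{t+1} | X_t, ...] = c + sum_i phi_i X_{t+1-i}.
Substitute known values:
  E[X_{t+1} | ...] = (0.529) * (4) + (0.327) * (3)
                   = 3.0970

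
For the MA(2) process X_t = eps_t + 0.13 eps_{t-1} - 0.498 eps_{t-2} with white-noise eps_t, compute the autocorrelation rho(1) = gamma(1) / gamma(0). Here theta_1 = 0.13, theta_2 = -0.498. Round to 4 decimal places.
\rho(1) = 0.0516

For an MA(q) process with theta_0 = 1, the autocovariance is
  gamma(k) = sigma^2 * sum_{i=0..q-k} theta_i * theta_{i+k},
and rho(k) = gamma(k) / gamma(0). Sigma^2 cancels.
  numerator   = (1)*(0.13) + (0.13)*(-0.498) = 0.06526.
  denominator = (1)^2 + (0.13)^2 + (-0.498)^2 = 1.264904.
  rho(1) = 0.06526 / 1.264904 = 0.0516.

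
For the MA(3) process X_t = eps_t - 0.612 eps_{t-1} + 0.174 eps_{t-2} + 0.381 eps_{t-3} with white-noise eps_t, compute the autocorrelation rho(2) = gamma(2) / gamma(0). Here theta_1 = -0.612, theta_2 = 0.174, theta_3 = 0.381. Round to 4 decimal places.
\rho(2) = -0.0382

For an MA(q) process with theta_0 = 1, the autocovariance is
  gamma(k) = sigma^2 * sum_{i=0..q-k} theta_i * theta_{i+k},
and rho(k) = gamma(k) / gamma(0). Sigma^2 cancels.
  numerator   = (1)*(0.174) + (-0.612)*(0.381) = -0.059172.
  denominator = (1)^2 + (-0.612)^2 + (0.174)^2 + (0.381)^2 = 1.549981.
  rho(2) = -0.059172 / 1.549981 = -0.0382.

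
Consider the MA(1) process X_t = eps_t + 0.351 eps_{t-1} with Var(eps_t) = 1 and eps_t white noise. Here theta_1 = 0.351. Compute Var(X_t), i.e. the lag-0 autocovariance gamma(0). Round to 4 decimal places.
\gamma(0) = 1.1232

For an MA(q) process X_t = eps_t + sum_i theta_i eps_{t-i} with
Var(eps_t) = sigma^2, the variance is
  gamma(0) = sigma^2 * (1 + sum_i theta_i^2).
  sum_i theta_i^2 = (0.351)^2 = 0.123201.
  gamma(0) = 1 * (1 + 0.123201) = 1 * 1.123201 = 1.123201, which rounds to 1.1232.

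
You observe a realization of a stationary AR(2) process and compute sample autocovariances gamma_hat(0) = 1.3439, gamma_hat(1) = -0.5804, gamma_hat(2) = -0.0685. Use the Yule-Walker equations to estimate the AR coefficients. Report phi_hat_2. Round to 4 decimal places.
\hat\phi_{2} = -0.2919

The Yule-Walker equations for an AR(p) process read, in matrix form,
  Gamma_p phi = r_p,   with   (Gamma_p)_{ij} = gamma(|i - j|),
                       (r_p)_i = gamma(i),   i,j = 1..p.
Substitute the sample gammas (Toeplitz matrix and right-hand side of size 2):
  Gamma_p = [[1.3439, -0.5804], [-0.5804, 1.3439]]
  r_p     = [-0.5804, -0.0685]
Written out:
  1.3439 phi_1 - 0.5804 phi_2 = -0.5804
  -0.5804 phi_1 + 1.3439 phi_2 = -0.0685
Solve by Cramer's rule:
  det = gamma(0)^2 - gamma(1)^2 = (1.3439)^2 - (-0.5804)^2 = 1.80606721 - 0.33686416 = 1.46920305
  phi_hat_1 = [gamma(1) gamma(0) - gamma(1) gamma(2)] / det = [(-0.5804)(1.3439) - (-0.5804)(-0.0685)] / 1.46920305 = -0.81975696 / 1.46920305 = -0.558
  phi_hat_2 = [gamma(0) gamma(2) - gamma(1)^2] / det = [(1.3439)(-0.0685) - (-0.5804)^2] / 1.46920305 = -0.42892131 / 1.46920305 = -0.2919
So phi_hat = [-0.5580, -0.2919].
Therefore phi_hat_2 = -0.2919.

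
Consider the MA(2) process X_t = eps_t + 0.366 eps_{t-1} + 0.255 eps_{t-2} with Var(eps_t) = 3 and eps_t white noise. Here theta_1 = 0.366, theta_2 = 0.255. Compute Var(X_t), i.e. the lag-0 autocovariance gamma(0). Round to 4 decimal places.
\gamma(0) = 3.5969

For an MA(q) process X_t = eps_t + sum_i theta_i eps_{t-i} with
Var(eps_t) = sigma^2, the variance is
  gamma(0) = sigma^2 * (1 + sum_i theta_i^2).
  sum_i theta_i^2 = (0.366)^2 + (0.255)^2 = 0.133956 + 0.065025 = 0.198981.
  gamma(0) = 3 * (1 + 0.198981) = 3 * 1.198981 = 3.596943, which rounds to 3.5969.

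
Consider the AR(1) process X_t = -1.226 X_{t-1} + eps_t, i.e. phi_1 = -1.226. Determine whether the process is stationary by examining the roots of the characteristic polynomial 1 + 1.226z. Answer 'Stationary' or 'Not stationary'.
\text{Not stationary}

The AR(p) characteristic polynomial is P(z) = 1 + 1.226z.
Stationarity requires all roots to lie outside the unit circle, i.e. |z| > 1 for every root.
This is linear in z: 1 + (1.226) z = 0  =>  z = -1/(1.226) = -0.815661,  |z| = 0.815661.
Moduli of all roots: 0.8157.
All moduli strictly greater than 1? No.
Verdict: Not stationary.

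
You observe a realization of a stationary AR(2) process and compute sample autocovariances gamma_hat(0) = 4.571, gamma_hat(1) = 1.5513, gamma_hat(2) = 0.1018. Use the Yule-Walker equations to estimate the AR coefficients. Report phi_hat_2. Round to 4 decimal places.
\hat\phi_{2} = -0.1050

The Yule-Walker equations for an AR(p) process read, in matrix form,
  Gamma_p phi = r_p,   with   (Gamma_p)_{ij} = gamma(|i - j|),
                       (r_p)_i = gamma(i),   i,j = 1..p.
Substitute the sample gammas (Toeplitz matrix and right-hand side of size 2):
  Gamma_p = [[4.571, 1.5513], [1.5513, 4.571]]
  r_p     = [1.5513, 0.1018]
Written out:
  4.571 phi_1 + 1.5513 phi_2 = 1.5513
  1.5513 phi_1 + 4.571 phi_2 = 0.1018
Solve by Cramer's rule:
  det = gamma(0)^2 - gamma(1)^2 = (4.571)^2 - (1.5513)^2 = 20.894041 - 2.40653169 = 18.48750931
  phi_hat_1 = [gamma(1) gamma(0) - gamma(1) gamma(2)] / det = [(1.5513)(4.571) - (1.5513)(0.1018)] / 18.48750931 = 6.93306996 / 18.48750931 = 0.375
  phi_hat_2 = [gamma(0) gamma(2) - gamma(1)^2] / det = [(4.571)(0.1018) - (1.5513)^2] / 18.48750931 = -1.94120389 / 18.48750931 = -0.105
So phi_hat = [0.3750, -0.1050].
Therefore phi_hat_2 = -0.1050.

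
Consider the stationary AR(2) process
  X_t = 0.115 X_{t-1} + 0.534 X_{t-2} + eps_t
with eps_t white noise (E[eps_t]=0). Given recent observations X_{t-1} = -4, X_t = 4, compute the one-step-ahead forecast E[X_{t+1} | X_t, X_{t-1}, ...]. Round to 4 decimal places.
E[X_{t+1} \mid \mathcal F_t] = -1.6760

For an AR(p) model X_t = c + sum_i phi_i X_{t-i} + eps_t, the
one-step-ahead conditional mean is
  E[X_{t+1} | X_t, ...] = c + sum_i phi_i X_{t+1-i}.
Substitute known values:
  E[X_{t+1} | ...] = (0.115) * (4) + (0.534) * (-4)
                   = -1.6760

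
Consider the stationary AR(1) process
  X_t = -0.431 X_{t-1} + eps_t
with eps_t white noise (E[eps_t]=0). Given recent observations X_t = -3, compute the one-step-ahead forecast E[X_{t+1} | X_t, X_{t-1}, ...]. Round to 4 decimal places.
E[X_{t+1} \mid \mathcal F_t] = 1.2930

For an AR(p) model X_t = c + sum_i phi_i X_{t-i} + eps_t, the
one-step-ahead conditional mean is
  E[X_{t+1} | X_t, ...] = c + sum_i phi_i X_{t+1-i}.
Substitute known values:
  E[X_{t+1} | ...] = (-0.431) * (-3)
                   = 1.2930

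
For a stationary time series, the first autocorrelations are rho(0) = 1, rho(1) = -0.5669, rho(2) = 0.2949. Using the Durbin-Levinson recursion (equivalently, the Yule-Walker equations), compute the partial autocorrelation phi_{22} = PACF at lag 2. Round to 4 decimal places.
\phi_{22} = -0.0390

The PACF at lag k is phi_{kk}, the last component of the solution
to the Yule-Walker system G_k phi = r_k where
  (G_k)_{ij} = rho(|i - j|), (r_k)_i = rho(i), i,j = 1..k.
Equivalently, Durbin-Levinson gives phi_{kk} iteratively:
  phi_{11} = rho(1)
  phi_{kk} = [rho(k) - sum_{j=1..k-1} phi_{k-1,j} rho(k-j)]
            / [1 - sum_{j=1..k-1} phi_{k-1,j} rho(j)],
  phi_{k,j} = phi_{k-1,j} - phi_{kk} phi_{k-1,k-j},  j = 1..k-1.
Step k = 1:
  phi_11 = rho(1) = -0.5669.
Step k = 2:
  phi_22 = [rho(2) - phi_11 rho(1)] / [1 - phi_11 rho(1)] = [0.2949 - (-0.5669)(-0.5669)] / [1 - (-0.5669)(-0.5669)]
         = -0.02647561 / 0.67862439 = -0.039.
Therefore phi_{22} = -0.0390.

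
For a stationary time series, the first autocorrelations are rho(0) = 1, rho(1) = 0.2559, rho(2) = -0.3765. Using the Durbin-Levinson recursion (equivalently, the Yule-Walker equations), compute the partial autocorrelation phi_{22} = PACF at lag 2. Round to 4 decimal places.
\phi_{22} = -0.4730

The PACF at lag k is phi_{kk}, the last component of the solution
to the Yule-Walker system G_k phi = r_k where
  (G_k)_{ij} = rho(|i - j|), (r_k)_i = rho(i), i,j = 1..k.
Equivalently, Durbin-Levinson gives phi_{kk} iteratively:
  phi_{11} = rho(1)
  phi_{kk} = [rho(k) - sum_{j=1..k-1} phi_{k-1,j} rho(k-j)]
            / [1 - sum_{j=1..k-1} phi_{k-1,j} rho(j)],
  phi_{k,j} = phi_{k-1,j} - phi_{kk} phi_{k-1,k-j},  j = 1..k-1.
Step k = 1:
  phi_11 = rho(1) = 0.2559.
Step k = 2:
  phi_22 = [rho(2) - phi_11 rho(1)] / [1 - phi_11 rho(1)] = [-0.3765 - (0.2559)(0.2559)] / [1 - (0.2559)(0.2559)]
         = -0.44198481 / 0.93451519 = -0.473.
Therefore phi_{22} = -0.4730.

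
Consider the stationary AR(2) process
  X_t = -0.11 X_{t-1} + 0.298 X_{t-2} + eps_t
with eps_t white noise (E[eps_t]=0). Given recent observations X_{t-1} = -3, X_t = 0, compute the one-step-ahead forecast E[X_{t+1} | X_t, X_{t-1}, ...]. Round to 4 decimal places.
E[X_{t+1} \mid \mathcal F_t] = -0.8940

For an AR(p) model X_t = c + sum_i phi_i X_{t-i} + eps_t, the
one-step-ahead conditional mean is
  E[X_{t+1} | X_t, ...] = c + sum_i phi_i X_{t+1-i}.
Substitute known values:
  E[X_{t+1} | ...] = (-0.11) * (0) + (0.298) * (-3)
                   = -0.8940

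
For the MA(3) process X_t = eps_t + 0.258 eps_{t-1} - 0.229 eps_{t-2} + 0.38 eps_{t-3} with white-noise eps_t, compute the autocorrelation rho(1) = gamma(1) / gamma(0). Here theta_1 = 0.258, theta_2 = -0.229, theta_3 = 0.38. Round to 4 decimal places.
\rho(1) = 0.0886

For an MA(q) process with theta_0 = 1, the autocovariance is
  gamma(k) = sigma^2 * sum_{i=0..q-k} theta_i * theta_{i+k},
and rho(k) = gamma(k) / gamma(0). Sigma^2 cancels.
  numerator   = (1)*(0.258) + (0.258)*(-0.229) + (-0.229)*(0.38) = 0.111898.
  denominator = (1)^2 + (0.258)^2 + (-0.229)^2 + (0.38)^2 = 1.263405.
  rho(1) = 0.111898 / 1.263405 = 0.0886.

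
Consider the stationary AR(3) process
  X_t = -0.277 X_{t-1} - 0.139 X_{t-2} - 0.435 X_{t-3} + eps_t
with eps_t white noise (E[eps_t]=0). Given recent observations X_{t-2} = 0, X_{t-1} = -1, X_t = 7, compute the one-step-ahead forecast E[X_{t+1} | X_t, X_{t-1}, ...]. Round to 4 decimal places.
E[X_{t+1} \mid \mathcal F_t] = -1.8000

For an AR(p) model X_t = c + sum_i phi_i X_{t-i} + eps_t, the
one-step-ahead conditional mean is
  E[X_{t+1} | X_t, ...] = c + sum_i phi_i X_{t+1-i}.
Substitute known values:
  E[X_{t+1} | ...] = (-0.277) * (7) + (-0.139) * (-1) + (-0.435) * (0)
                   = -1.8000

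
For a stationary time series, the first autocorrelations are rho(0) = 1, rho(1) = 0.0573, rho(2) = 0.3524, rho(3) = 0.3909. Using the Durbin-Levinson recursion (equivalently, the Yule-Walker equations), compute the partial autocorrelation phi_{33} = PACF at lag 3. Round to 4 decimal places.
\phi_{33} = 0.4091

The PACF at lag k is phi_{kk}, the last component of the solution
to the Yule-Walker system G_k phi = r_k where
  (G_k)_{ij} = rho(|i - j|), (r_k)_i = rho(i), i,j = 1..k.
Equivalently, Durbin-Levinson gives phi_{kk} iteratively:
  phi_{11} = rho(1)
  phi_{kk} = [rho(k) - sum_{j=1..k-1} phi_{k-1,j} rho(k-j)]
            / [1 - sum_{j=1..k-1} phi_{k-1,j} rho(j)],
  phi_{k,j} = phi_{k-1,j} - phi_{kk} phi_{k-1,k-j},  j = 1..k-1.
Step k = 1:
  phi_11 = rho(1) = 0.0573.
Step k = 2:
  phi_22 = [rho(2) - phi_11 rho(1)] / [1 - phi_11 rho(1)] = [0.3524 - (0.0573)(0.0573)] / [1 - (0.0573)(0.0573)]
         = 0.34911671 / 0.99671671 = 0.350267.
  Update: phi_21 = phi_11 - phi_22 phi_11 = 0.0573 - (0.350267)(0.0573) = 0.03723.
Step k = 3:
  phi_33 = [rho(3) - phi_21 rho(2) - phi_22 rho(1)] / [1 - phi_21 rho(1) - phi_22 rho(2)]
    numerator   = 0.3909 - (0.03723)(0.3524) - (0.350267)(0.0573) = 0.35770996
    denominator = 1 - (0.03723)(0.0573) - (0.350267)(0.3524) = 0.87443274
  phi_33 = 0.35770996 / 0.87443274 = 0.4091.
Therefore phi_{33} = 0.4091.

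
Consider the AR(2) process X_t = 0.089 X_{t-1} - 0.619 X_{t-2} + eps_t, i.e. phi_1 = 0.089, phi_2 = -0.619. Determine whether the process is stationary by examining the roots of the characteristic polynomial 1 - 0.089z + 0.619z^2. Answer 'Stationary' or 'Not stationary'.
\text{Stationary}

The AR(p) characteristic polynomial is P(z) = 1 - 0.089z + 0.619z^2.
Stationarity requires all roots to lie outside the unit circle, i.e. |z| > 1 for every root.
Set 1 + (-0.089) z + (0.619) z^2 = 0, i.e. a z^2 + b z + c = 0 with a = 0.619, b = -0.089, c = 1.
Discriminant D = b^2 - 4ac = (-0.089)^2 - 4*(0.619)*1 = 0.007921 - (2.476) = -2.468079.
D < 0, so the roots are the complex-conjugate pair z = (-b +/- i sqrt(-D)) / (2a) = 0.0719 +/- 1.269i.
For a conjugate pair |z|^2 = z * conj(z) = (product of roots) = c/a = 1/(0.619) = 1.615509, so |z| = sqrt(1.615509) = 1.271 for both roots.
Moduli of all roots: 1.2710, 1.2710.
All moduli strictly greater than 1? Yes.
Verdict: Stationary.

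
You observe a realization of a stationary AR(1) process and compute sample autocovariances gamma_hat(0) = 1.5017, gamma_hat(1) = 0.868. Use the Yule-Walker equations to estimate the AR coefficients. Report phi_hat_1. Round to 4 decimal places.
\hat\phi_{1} = 0.5780

The Yule-Walker equations for an AR(p) process read, in matrix form,
  Gamma_p phi = r_p,   with   (Gamma_p)_{ij} = gamma(|i - j|),
                       (r_p)_i = gamma(i),   i,j = 1..p.
Substitute the sample gammas (Toeplitz matrix and right-hand side of size 1):
  Gamma_p = [[1.5017]]
  r_p     = [0.868]
With p = 1 this is the single equation gamma(0) phi_1 = gamma(1):
  phi_hat_1 = gamma(1) / gamma(0) = 0.868 / 1.5017 = 0.5780.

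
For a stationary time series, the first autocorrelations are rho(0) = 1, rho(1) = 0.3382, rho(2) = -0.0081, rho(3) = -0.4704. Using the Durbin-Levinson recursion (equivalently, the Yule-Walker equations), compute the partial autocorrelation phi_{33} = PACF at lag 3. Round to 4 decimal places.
\phi_{33} = -0.4841

The PACF at lag k is phi_{kk}, the last component of the solution
to the Yule-Walker system G_k phi = r_k where
  (G_k)_{ij} = rho(|i - j|), (r_k)_i = rho(i), i,j = 1..k.
Equivalently, Durbin-Levinson gives phi_{kk} iteratively:
  phi_{11} = rho(1)
  phi_{kk} = [rho(k) - sum_{j=1..k-1} phi_{k-1,j} rho(k-j)]
            / [1 - sum_{j=1..k-1} phi_{k-1,j} rho(j)],
  phi_{k,j} = phi_{k-1,j} - phi_{kk} phi_{k-1,k-j},  j = 1..k-1.
Step k = 1:
  phi_11 = rho(1) = 0.3382.
Step k = 2:
  phi_22 = [rho(2) - phi_11 rho(1)] / [1 - phi_11 rho(1)] = [-0.0081 - (0.3382)(0.3382)] / [1 - (0.3382)(0.3382)]
         = -0.12247924 / 0.88562076 = -0.138298.
  Update: phi_21 = phi_11 - phi_22 phi_11 = 0.3382 - (-0.138298)(0.3382) = 0.384972.
Step k = 3:
  phi_33 = [rho(3) - phi_21 rho(2) - phi_22 rho(1)] / [1 - phi_21 rho(1) - phi_22 rho(2)]
    numerator   = -0.4704 - (0.384972)(-0.0081) - (-0.138298)(0.3382) = -0.42050947
    denominator = 1 - (0.384972)(0.3382) - (-0.138298)(-0.0081) = 0.86868217
  phi_33 = -0.42050947 / 0.86868217 = -0.4841.
Therefore phi_{33} = -0.4841.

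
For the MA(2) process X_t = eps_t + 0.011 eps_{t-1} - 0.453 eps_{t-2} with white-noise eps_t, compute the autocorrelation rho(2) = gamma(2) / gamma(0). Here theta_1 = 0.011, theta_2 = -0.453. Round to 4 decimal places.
\rho(2) = -0.3758

For an MA(q) process with theta_0 = 1, the autocovariance is
  gamma(k) = sigma^2 * sum_{i=0..q-k} theta_i * theta_{i+k},
and rho(k) = gamma(k) / gamma(0). Sigma^2 cancels.
  numerator   = (1)*(-0.453) = -0.453.
  denominator = (1)^2 + (0.011)^2 + (-0.453)^2 = 1.20533.
  rho(2) = -0.453 / 1.20533 = -0.3758.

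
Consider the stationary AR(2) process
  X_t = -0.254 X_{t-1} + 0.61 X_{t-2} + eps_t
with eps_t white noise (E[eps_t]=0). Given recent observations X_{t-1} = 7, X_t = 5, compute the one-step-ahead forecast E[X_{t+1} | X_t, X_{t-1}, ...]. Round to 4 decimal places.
E[X_{t+1} \mid \mathcal F_t] = 3.0000

For an AR(p) model X_t = c + sum_i phi_i X_{t-i} + eps_t, the
one-step-ahead conditional mean is
  E[X_{t+1} | X_t, ...] = c + sum_i phi_i X_{t+1-i}.
Substitute known values:
  E[X_{t+1} | ...] = (-0.254) * (5) + (0.61) * (7)
                   = 3.0000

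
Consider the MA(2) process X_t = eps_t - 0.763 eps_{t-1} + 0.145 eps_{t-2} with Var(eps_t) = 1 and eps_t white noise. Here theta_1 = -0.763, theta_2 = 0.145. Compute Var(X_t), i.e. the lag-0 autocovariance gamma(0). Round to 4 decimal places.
\gamma(0) = 1.6032

For an MA(q) process X_t = eps_t + sum_i theta_i eps_{t-i} with
Var(eps_t) = sigma^2, the variance is
  gamma(0) = sigma^2 * (1 + sum_i theta_i^2).
  sum_i theta_i^2 = (-0.763)^2 + (0.145)^2 = 0.582169 + 0.021025 = 0.603194.
  gamma(0) = 1 * (1 + 0.603194) = 1 * 1.603194 = 1.603194, which rounds to 1.6032.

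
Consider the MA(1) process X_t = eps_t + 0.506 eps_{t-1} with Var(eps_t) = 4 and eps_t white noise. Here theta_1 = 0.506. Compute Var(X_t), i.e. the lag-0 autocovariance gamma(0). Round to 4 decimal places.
\gamma(0) = 5.0241

For an MA(q) process X_t = eps_t + sum_i theta_i eps_{t-i} with
Var(eps_t) = sigma^2, the variance is
  gamma(0) = sigma^2 * (1 + sum_i theta_i^2).
  sum_i theta_i^2 = (0.506)^2 = 0.256036.
  gamma(0) = 4 * (1 + 0.256036) = 4 * 1.256036 = 5.024144, which rounds to 5.0241.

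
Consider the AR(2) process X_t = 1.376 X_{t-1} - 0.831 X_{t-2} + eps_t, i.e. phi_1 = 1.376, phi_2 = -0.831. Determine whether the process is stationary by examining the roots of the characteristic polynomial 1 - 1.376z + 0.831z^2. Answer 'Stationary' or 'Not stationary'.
\text{Stationary}

The AR(p) characteristic polynomial is P(z) = 1 - 1.376z + 0.831z^2.
Stationarity requires all roots to lie outside the unit circle, i.e. |z| > 1 for every root.
Set 1 + (-1.376) z + (0.831) z^2 = 0, i.e. a z^2 + b z + c = 0 with a = 0.831, b = -1.376, c = 1.
Discriminant D = b^2 - 4ac = (-1.376)^2 - 4*(0.831)*1 = 1.893376 - (3.324) = -1.430624.
D < 0, so the roots are the complex-conjugate pair z = (-b +/- i sqrt(-D)) / (2a) = 0.8279 +/- 0.7197i.
For a conjugate pair |z|^2 = z * conj(z) = (product of roots) = c/a = 1/(0.831) = 1.203369, so |z| = sqrt(1.203369) = 1.097 for both roots.
Moduli of all roots: 1.0970, 1.0970.
All moduli strictly greater than 1? Yes.
Verdict: Stationary.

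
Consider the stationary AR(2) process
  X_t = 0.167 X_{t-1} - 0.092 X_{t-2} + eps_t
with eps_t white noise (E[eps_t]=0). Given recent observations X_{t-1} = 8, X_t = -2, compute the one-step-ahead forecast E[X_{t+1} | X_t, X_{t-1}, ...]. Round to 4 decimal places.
E[X_{t+1} \mid \mathcal F_t] = -1.0700

For an AR(p) model X_t = c + sum_i phi_i X_{t-i} + eps_t, the
one-step-ahead conditional mean is
  E[X_{t+1} | X_t, ...] = c + sum_i phi_i X_{t+1-i}.
Substitute known values:
  E[X_{t+1} | ...] = (0.167) * (-2) + (-0.092) * (8)
                   = -1.0700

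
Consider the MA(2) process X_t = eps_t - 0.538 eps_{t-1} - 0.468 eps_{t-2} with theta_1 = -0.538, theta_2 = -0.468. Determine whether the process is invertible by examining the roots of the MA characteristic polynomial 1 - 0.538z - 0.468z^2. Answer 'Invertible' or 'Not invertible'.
\text{Not invertible}

The MA(q) characteristic polynomial is P(z) = 1 - 0.538z - 0.468z^2.
Invertibility requires all roots to lie outside the unit circle, i.e. |z| > 1 for every root.
Set 1 + (-0.538) z + (-0.468) z^2 = 0, i.e. a z^2 + b z + c = 0 with a = -0.468, b = -0.538, c = 1.
Discriminant D = b^2 - 4ac = (-0.538)^2 - 4*(-0.468)*1 = 0.289444 - (-1.872) = 2.161444.
D >= 0, so the roots are real: z = (-b +/- sqrt(D)) / (2a) = (0.538 +/- 1.470185) / (-0.936).
  z_1 = (0.538 + 1.470185) / (-0.936) = -2.1455,   |z_1| = 2.1455.
  z_2 = (0.538 - 1.470185) / (-0.936) = 0.9959,   |z_2| = 0.9959.
Moduli of all roots: 2.1455, 0.9959.
All moduli strictly greater than 1? No.
Verdict: Not invertible.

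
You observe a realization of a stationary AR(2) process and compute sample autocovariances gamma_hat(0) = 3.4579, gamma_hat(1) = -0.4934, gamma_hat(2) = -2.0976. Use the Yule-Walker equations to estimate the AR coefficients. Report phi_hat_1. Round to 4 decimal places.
\hat\phi_{1} = -0.2340

The Yule-Walker equations for an AR(p) process read, in matrix form,
  Gamma_p phi = r_p,   with   (Gamma_p)_{ij} = gamma(|i - j|),
                       (r_p)_i = gamma(i),   i,j = 1..p.
Substitute the sample gammas (Toeplitz matrix and right-hand side of size 2):
  Gamma_p = [[3.4579, -0.4934], [-0.4934, 3.4579]]
  r_p     = [-0.4934, -2.0976]
Written out:
  3.4579 phi_1 - 0.4934 phi_2 = -0.4934
  -0.4934 phi_1 + 3.4579 phi_2 = -2.0976
Solve by Cramer's rule:
  det = gamma(0)^2 - gamma(1)^2 = (3.4579)^2 - (-0.4934)^2 = 11.95707241 - 0.24344356 = 11.71362885
  phi_hat_1 = [gamma(1) gamma(0) - gamma(1) gamma(2)] / det = [(-0.4934)(3.4579) - (-0.4934)(-2.0976)] / 11.71362885 = -2.7410837 / 11.71362885 = -0.234
  phi_hat_2 = [gamma(0) gamma(2) - gamma(1)^2] / det = [(3.4579)(-2.0976) - (-0.4934)^2] / 11.71362885 = -7.4967346 / 11.71362885 = -0.64
So phi_hat = [-0.2340, -0.6400].
Therefore phi_hat_1 = -0.2340.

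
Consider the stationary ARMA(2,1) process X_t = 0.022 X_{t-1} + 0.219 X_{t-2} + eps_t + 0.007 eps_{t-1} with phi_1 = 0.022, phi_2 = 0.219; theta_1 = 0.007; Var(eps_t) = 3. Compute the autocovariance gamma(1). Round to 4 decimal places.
\gamma(1) = 0.1158

Multiply the model equation by X_{t-k} and take expectations. With theta_0 = psi_0 = 1 and psi_j the MA(infinity) weights, this gives
  gamma(k) - sum_i phi_i gamma(k-i) = c_k,
  c_k = sigma^2 * sum_{j=k..q} theta_j psi_{j-k}   (c_k = 0 for k > q),
using gamma(-m) = gamma(m).
psi-weights needed (psi_j = theta_j + sum_i phi_i psi_{j-i}):
  psi_1 = theta_1 + phi_1 = 0.007 + (0.022) = 0.029
Right-hand sides:
  c_0 = sigma^2 (1 + theta_1 psi_1) = 3 * (1 + (0.007)(0.029)) = 3 * 1.000203 = 3.000609
  c_1 = sigma^2 theta_1 = 3 * (0.007) = 0.021
  c_2 = 0
Equations for k = 0, 1, 2 (AR order 2, c_2 = 0):
  (E0) gamma(0) = phi_1 gamma(1) + phi_2 gamma(2) + c_0
  (E1) gamma(1) = phi_1 gamma(0) + phi_2 gamma(1) + c_1
  (E2) gamma(2) = phi_1 gamma(1) + phi_2 gamma(0)
From (E1): gamma(1) = A gamma(0) + B with
  A = phi_1 / (1 - phi_2) = 0.022 / 0.781 = 0.028169,   B = c_1 / (1 - phi_2) = 0.021 / 0.781 = 0.026889.
Insert (E2) into (E0): gamma(0) (1 - phi_2^2) = phi_1 (1 + phi_2) gamma(1) + c_0.
  phi_1 (1 + phi_2) = (0.022)(1.219) = 0.026818,   1 - phi_2^2 = 0.952039.
Replace gamma(1) by A gamma(0) + B and collect gamma(0):
  gamma(0) [0.952039 - (0.026818)(0.028169)] = (0.026818)(0.026889) + 3.000609
  gamma(0) * 0.951284 = 3.00133
  gamma(0) = 3.00133 / 0.951284 = 3.155032.
  gamma(1) = A gamma(0) + B = (0.028169)(3.155032) + (0.026889) = 0.115763.
Therefore gamma(1) = 0.1158 (to 4 decimal places).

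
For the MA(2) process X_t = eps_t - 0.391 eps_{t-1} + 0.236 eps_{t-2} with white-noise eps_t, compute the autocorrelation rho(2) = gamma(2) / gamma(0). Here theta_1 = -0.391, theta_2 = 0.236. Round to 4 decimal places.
\rho(2) = 0.1953

For an MA(q) process with theta_0 = 1, the autocovariance is
  gamma(k) = sigma^2 * sum_{i=0..q-k} theta_i * theta_{i+k},
and rho(k) = gamma(k) / gamma(0). Sigma^2 cancels.
  numerator   = (1)*(0.236) = 0.236.
  denominator = (1)^2 + (-0.391)^2 + (0.236)^2 = 1.208577.
  rho(2) = 0.236 / 1.208577 = 0.1953.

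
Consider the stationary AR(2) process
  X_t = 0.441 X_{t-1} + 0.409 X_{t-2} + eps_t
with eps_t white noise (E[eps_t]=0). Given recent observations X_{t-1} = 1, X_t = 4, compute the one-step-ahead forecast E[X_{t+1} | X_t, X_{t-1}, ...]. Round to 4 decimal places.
E[X_{t+1} \mid \mathcal F_t] = 2.1730

For an AR(p) model X_t = c + sum_i phi_i X_{t-i} + eps_t, the
one-step-ahead conditional mean is
  E[X_{t+1} | X_t, ...] = c + sum_i phi_i X_{t+1-i}.
Substitute known values:
  E[X_{t+1} | ...] = (0.441) * (4) + (0.409) * (1)
                   = 2.1730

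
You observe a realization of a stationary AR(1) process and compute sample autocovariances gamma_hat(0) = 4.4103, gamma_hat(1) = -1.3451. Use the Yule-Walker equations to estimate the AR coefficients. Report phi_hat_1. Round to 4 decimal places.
\hat\phi_{1} = -0.3050

The Yule-Walker equations for an AR(p) process read, in matrix form,
  Gamma_p phi = r_p,   with   (Gamma_p)_{ij} = gamma(|i - j|),
                       (r_p)_i = gamma(i),   i,j = 1..p.
Substitute the sample gammas (Toeplitz matrix and right-hand side of size 1):
  Gamma_p = [[4.4103]]
  r_p     = [-1.3451]
With p = 1 this is the single equation gamma(0) phi_1 = gamma(1):
  phi_hat_1 = gamma(1) / gamma(0) = -1.3451 / 4.4103 = -0.3050.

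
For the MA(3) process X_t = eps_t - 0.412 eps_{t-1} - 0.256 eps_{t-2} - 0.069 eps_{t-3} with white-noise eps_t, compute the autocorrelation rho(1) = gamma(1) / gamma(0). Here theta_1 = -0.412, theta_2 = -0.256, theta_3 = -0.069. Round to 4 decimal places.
\rho(1) = -0.2329

For an MA(q) process with theta_0 = 1, the autocovariance is
  gamma(k) = sigma^2 * sum_{i=0..q-k} theta_i * theta_{i+k},
and rho(k) = gamma(k) / gamma(0). Sigma^2 cancels.
  numerator   = (1)*(-0.412) + (-0.412)*(-0.256) + (-0.256)*(-0.069) = -0.288864.
  denominator = (1)^2 + (-0.412)^2 + (-0.256)^2 + (-0.069)^2 = 1.240041.
  rho(1) = -0.288864 / 1.240041 = -0.2329.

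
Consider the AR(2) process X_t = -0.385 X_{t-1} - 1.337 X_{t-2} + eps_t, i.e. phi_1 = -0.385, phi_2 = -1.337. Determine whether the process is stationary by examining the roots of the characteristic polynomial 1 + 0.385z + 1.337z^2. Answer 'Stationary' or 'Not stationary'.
\text{Not stationary}

The AR(p) characteristic polynomial is P(z) = 1 + 0.385z + 1.337z^2.
Stationarity requires all roots to lie outside the unit circle, i.e. |z| > 1 for every root.
Set 1 + (0.385) z + (1.337) z^2 = 0, i.e. a z^2 + b z + c = 0 with a = 1.337, b = 0.385, c = 1.
Discriminant D = b^2 - 4ac = (0.385)^2 - 4*(1.337)*1 = 0.148225 - (5.348) = -5.199775.
D < 0, so the roots are the complex-conjugate pair z = (-b +/- i sqrt(-D)) / (2a) = -0.144 +/- 0.8528i.
For a conjugate pair |z|^2 = z * conj(z) = (product of roots) = c/a = 1/(1.337) = 0.747943, so |z| = sqrt(0.747943) = 0.8648 for both roots.
Moduli of all roots: 0.8648, 0.8648.
All moduli strictly greater than 1? No.
Verdict: Not stationary.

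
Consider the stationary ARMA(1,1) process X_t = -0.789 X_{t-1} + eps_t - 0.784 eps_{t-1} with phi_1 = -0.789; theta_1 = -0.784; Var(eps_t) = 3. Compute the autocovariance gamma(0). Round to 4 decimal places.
\gamma(0) = 22.6646

Multiply the model equation by X_{t-k} and take expectations. With theta_0 = psi_0 = 1 and psi_j the MA(infinity) weights, this gives
  gamma(k) - sum_i phi_i gamma(k-i) = c_k,
  c_k = sigma^2 * sum_{j=k..q} theta_j psi_{j-k}   (c_k = 0 for k > q),
using gamma(-m) = gamma(m).
psi-weights needed (psi_j = theta_j + sum_i phi_i psi_{j-i}):
  psi_1 = theta_1 + phi_1 = -0.784 + (-0.789) = -1.573
Right-hand sides:
  c_0 = sigma^2 (1 + theta_1 psi_1) = 3 * (1 + (-0.784)(-1.573)) = 3 * 2.233232 = 6.699696
  c_1 = sigma^2 theta_1 = 3 * (-0.784) = -2.352
  c_2 = 0
Equations for k = 0 and k = 1 (AR order 1):
  gamma(0) = phi_1 gamma(1) + c_0
  gamma(1) = phi_1 gamma(0) + c_1
Substituting the second into the first: gamma(0) (1 - phi_1^2) = c_0 + phi_1 c_1, so
  gamma(0) = (c_0 + phi_1 c_1) / (1 - phi_1^2) = (6.699696 + (-0.789)(-2.352)) / (1 - (-0.789)^2) = 8.555424 / 0.377479 = 22.664636.
Therefore gamma(0) = 22.6646 (to 4 decimal places).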